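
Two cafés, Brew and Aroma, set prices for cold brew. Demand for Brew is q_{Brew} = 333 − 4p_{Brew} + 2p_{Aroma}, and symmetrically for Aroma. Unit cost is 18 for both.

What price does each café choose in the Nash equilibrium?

67.5

Brew's profit: π = (p_{Brew} − 18)(333 − 4p_{Brew} + 2p_{Aroma}).
∂π/∂p_{Brew} = 405 − 8p_{Brew} + 2p_{Aroma} = 0 ⇒ p_{Brew} = 50.625 + 0.25p_{Aroma}.
Setting p_{Brew} = p_{Aroma} in the reaction function: p_{Brew} = 50.625 + 0.25p_{Brew}, so p_{Brew} = 50.625 / 0.75 = 67.5.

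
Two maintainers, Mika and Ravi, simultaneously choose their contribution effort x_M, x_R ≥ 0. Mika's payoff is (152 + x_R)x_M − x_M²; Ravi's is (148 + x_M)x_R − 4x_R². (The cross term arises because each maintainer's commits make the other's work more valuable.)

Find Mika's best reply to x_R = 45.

Expanding Mika's payoff: 152x_M + x_Rx_M − x_M².
∂π/∂x_M = 152 + x_R − 2x_M = 0, so x_M = 76 + 0.5x_R.
At x_R = 45: x_M = 76 + 0.5·45 = 98.5.

98.5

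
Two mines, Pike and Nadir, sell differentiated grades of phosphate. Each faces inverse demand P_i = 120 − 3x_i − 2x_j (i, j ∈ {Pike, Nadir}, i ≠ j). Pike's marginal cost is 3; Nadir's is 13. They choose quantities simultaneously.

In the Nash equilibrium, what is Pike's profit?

697.6875

Mine Pike's profit: π = x_{Pike}(120 − 3x_{Pike} − 2x_{Nadir}) − 3x_{Pike}.
∂π/∂x_{Pike} = 117 − 6x_{Pike} − 2x_{Nadir} = 0 ⇒ x_{Pike} = 19.5 − (1/3)x_{Nadir}.
Similarly x_{Nadir} = 107/6 − (1/3)x_{Pike}.
Plugging x_{Nadir} into Pike's best response: x_{Pike} = 19.5 − (1/3)(107/6 − (1/3)x_{Pike}) ⇒ (8/9)x_{Pike} = 122/9, so x_{Pike} = 15.25.
Then x_{Nadir} = 107/6 − (1/3)·15.25 = 12.75.
P_{Pike} = 120 − 3·15.25 − 2·12.75 = 48.75.
Profit = (48.75 − 3)·15.25 = 697.6875.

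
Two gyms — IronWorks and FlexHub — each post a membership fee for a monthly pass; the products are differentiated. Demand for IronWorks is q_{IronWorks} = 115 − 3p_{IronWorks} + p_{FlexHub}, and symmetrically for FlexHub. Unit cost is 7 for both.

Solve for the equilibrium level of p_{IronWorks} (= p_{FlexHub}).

27.2

IronWorks's profit: π = (p_{IronWorks} − 7)(115 − 3p_{IronWorks} + p_{FlexHub}).
∂π/∂p_{IronWorks} = 136 − 6p_{IronWorks} + p_{FlexHub} = 0 ⇒ p_{IronWorks} = 68/3 + (1/6)p_{FlexHub}.
The game is symmetric, so in equilibrium p_{FlexHub} = p_{IronWorks}: the reaction function gives (5/6)p_{IronWorks} = 68/3, hence p_{IronWorks} = 27.2.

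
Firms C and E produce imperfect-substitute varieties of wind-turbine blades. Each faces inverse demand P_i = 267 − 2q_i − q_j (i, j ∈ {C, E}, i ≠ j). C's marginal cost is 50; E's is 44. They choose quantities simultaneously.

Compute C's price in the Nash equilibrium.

Firm C's profit: π = q_C(267 − 2q_C − q_E) − 50q_C.
∂π/∂q_C = 217 − 4q_C − q_E = 0 ⇒ q_C = 54.25 − 0.25q_E.
Similarly q_E = 55.75 − 0.25q_C.
Plugging q_E into C's best response: q_C = 54.25 − 0.25(55.75 − 0.25q_C) ⇒ 0.9375q_C = 40.3125, so q_C = 43.
Then q_E = 55.75 − 0.25·43 = 45.
P_C = 267 − 2·43 − 45 = 136.

136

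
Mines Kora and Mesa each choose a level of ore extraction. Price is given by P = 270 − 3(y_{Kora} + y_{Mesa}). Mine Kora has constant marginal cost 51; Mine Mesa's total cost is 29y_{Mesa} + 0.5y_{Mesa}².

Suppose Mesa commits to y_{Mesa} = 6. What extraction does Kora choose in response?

Mine Kora's profit: π = y_{Kora}(270 − 3(y_{Kora} + y_{Mesa})) − 51y_{Kora}.
∂π/∂y_{Kora} = 219 − 6y_{Kora} − 3y_{Mesa} = 0, so y_{Kora} = 36.5 − 0.5y_{Mesa}.
At y_{Mesa} = 6: y_{Kora} = 36.5 − 0.5·6 = 33.5.

33.5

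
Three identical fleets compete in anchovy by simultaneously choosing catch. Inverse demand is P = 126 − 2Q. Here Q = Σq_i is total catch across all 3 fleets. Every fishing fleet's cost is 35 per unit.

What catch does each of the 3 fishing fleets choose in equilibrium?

11.375

A representative fishing fleet's profit is π_i = q_i(126 − 2Q) − 35q_i, with Q = q_i + Σ_{j≠i} q_j.
First-order condition: 91 − 4q_i − 2Σ_{j≠i} q_j = 0.
Imposing symmetry (q_j = q for all j) turns Σ_{j≠i} q_j into 2q, so 91 = 8q and q = 11.375.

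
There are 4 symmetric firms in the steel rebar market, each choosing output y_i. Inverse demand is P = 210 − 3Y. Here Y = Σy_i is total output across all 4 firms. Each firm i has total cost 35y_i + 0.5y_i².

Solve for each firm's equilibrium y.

10.9375

A representative firm's profit is π_i = y_i(210 − 3Y) − 35y_i − 0.5y_i², with Y = y_i + Σ_{j≠i} y_j.
First-order condition: 175 − 7y_i − 3Σ_{j≠i} y_j = 0.
With identical firms, set every y_j = y: then 175 − 7y − 9y = 0, i.e. y = 175/16 = 10.9375.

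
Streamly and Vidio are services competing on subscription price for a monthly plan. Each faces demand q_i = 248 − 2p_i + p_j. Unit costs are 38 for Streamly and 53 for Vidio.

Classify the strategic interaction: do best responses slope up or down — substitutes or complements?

strategic complements

Streamly's profit: π = (p_{Streamly} − 38)(248 − 2p_{Streamly} + p_{Vidio}).
∂π/∂p_{Streamly} = 324 − 4p_{Streamly} + p_{Vidio} = 0 ⇒ p_{Streamly} = 81 + 0.25p_{Vidio}.
The best-response slope dp_{Streamly}/dp_{Vidio} = 0.25 > 0: the reaction function is upward-sloping, so the choices are strategic complements.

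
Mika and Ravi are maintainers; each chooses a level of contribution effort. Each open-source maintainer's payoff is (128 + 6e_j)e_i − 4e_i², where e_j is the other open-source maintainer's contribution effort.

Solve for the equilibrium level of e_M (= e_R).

Mika's payoff is (128 + 6e_R)e_M − 4e_M².
∂π/∂e_M = 128 + 6e_R − 8e_M = 0, so e_M = 16 + 0.75e_R.
Setting e_M = e_R in the reaction function: e_M = 16 + 0.75e_M, so e_M = 16 / 0.25 = 64.

64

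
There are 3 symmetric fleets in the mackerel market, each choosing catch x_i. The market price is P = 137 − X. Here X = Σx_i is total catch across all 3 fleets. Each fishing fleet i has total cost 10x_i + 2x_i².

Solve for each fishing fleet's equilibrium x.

15.875

A representative fishing fleet's profit is π_i = x_i(137 − X) − 10x_i − 2x_i², with X = x_i + Σ_{j≠i} x_j.
First-order condition: 127 − 6x_i − Σ_{j≠i} x_j = 0.
Imposing symmetry (x_j = x for all j) turns Σ_{j≠i} x_j into 2x, so 127 = 8x and x = 15.875.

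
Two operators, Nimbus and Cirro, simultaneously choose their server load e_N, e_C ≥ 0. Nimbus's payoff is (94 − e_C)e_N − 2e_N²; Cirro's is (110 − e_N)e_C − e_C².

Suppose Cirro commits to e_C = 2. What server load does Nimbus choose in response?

23

Expanding Nimbus's payoff: 94e_N − e_Ce_N − 2e_N².
∂π/∂e_N = 94 − e_C − 4e_N = 0, so e_N = 23.5 − 0.25e_C.
At e_C = 2: e_N = 23.5 − 0.25·2 = 23.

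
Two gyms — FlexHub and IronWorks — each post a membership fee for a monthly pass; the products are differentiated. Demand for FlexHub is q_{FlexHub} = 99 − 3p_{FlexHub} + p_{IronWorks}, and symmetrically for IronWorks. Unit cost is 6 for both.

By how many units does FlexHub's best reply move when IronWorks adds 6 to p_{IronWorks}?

FlexHub's profit: π = (p_{FlexHub} − 6)(99 − 3p_{FlexHub} + p_{IronWorks}).
∂π/∂p_{FlexHub} = 117 − 6p_{FlexHub} + p_{IronWorks} = 0 ⇒ p_{FlexHub} = 19.5 + (1/6)p_{IronWorks}.
The reaction-function slope is 1/6, so a 6-unit rise in p_{IronWorks} moves p_{FlexHub} by 1/6 × 6 = 1. FlexHub's best response rises — the actions are strategic complements.

1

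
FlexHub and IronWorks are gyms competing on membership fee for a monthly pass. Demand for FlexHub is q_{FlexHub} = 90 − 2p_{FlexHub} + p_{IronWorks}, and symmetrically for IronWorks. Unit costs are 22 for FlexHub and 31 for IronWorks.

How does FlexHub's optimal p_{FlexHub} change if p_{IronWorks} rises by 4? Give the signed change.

FlexHub's profit: π = (p_{FlexHub} − 22)(90 − 2p_{FlexHub} + p_{IronWorks}).
∂π/∂p_{FlexHub} = 134 − 4p_{FlexHub} + p_{IronWorks} = 0 ⇒ p_{FlexHub} = 33.5 + 0.25p_{IronWorks}.
The reaction-function slope is 0.25, so a 4-unit rise in p_{IronWorks} moves p_{FlexHub} by 0.25 × 4 = 1. FlexHub's best response rises — the actions are strategic complements.

1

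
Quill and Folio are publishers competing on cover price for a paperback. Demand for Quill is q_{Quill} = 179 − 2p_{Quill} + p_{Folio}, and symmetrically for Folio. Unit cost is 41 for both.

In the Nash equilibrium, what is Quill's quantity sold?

Quill's profit: π = (p_{Quill} − 41)(179 − 2p_{Quill} + p_{Folio}).
∂π/∂p_{Quill} = 261 − 4p_{Quill} + p_{Folio} = 0 ⇒ p_{Quill} = 65.25 + 0.25p_{Folio}.
The game is symmetric, so in equilibrium p_{Folio} = p_{Quill}: the reaction function gives 0.75p_{Quill} = 65.25, hence p_{Quill} = 87.
q_{Quill} = 179 − 2·87 + 87 = 92.

92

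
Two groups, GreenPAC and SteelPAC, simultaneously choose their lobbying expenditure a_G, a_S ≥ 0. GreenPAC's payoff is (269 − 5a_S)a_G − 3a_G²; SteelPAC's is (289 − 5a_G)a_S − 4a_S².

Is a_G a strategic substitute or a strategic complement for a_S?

Expanding GreenPAC's payoff: 269a_G − 5a_Sa_G − 3a_G².
∂π/∂a_G = 269 − 5a_S − 6a_G = 0, so a_G = 269/6 − (5/6)a_S.
The best-response slope da_G/da_S = −5/6 < 0: the reaction function is downward-sloping, so the choices are strategic substitutes.

strategic substitutes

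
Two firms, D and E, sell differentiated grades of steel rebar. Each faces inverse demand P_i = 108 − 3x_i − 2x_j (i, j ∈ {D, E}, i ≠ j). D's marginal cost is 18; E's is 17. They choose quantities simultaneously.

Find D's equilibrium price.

Firm D's profit: π = x_D(108 − 3x_D − 2x_E) − 18x_D.
∂π/∂x_D = 90 − 6x_D − 2x_E = 0 ⇒ x_D = 15 − (1/3)x_E.
Similarly x_E = 91/6 − (1/3)x_D.
Solving the two reaction functions simultaneously: (1 − (−1/3)(−1/3))x_D = 15 − (1/3)·(91/6), so (8/9)x_D = 179/18 and x_D = 11.1875.
Then x_E = 91/6 − (1/3)·11.1875 = 11.4375.
P_D = 108 − 3·11.1875 − 2·11.4375 = 51.5625.

51.5625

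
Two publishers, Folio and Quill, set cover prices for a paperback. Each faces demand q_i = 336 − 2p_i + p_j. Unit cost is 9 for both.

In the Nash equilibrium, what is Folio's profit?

23762

Folio's profit: π = (p_{Folio} − 9)(336 − 2p_{Folio} + p_{Quill}).
∂π/∂p_{Folio} = 354 − 4p_{Folio} + p_{Quill} = 0 ⇒ p_{Folio} = 88.5 + 0.25p_{Quill}.
The game is symmetric, so in equilibrium p_{Quill} = p_{Folio}: the reaction function gives 0.75p_{Folio} = 88.5, hence p_{Folio} = 118.
q_{Folio} = 336 − 2·118 + 118 = 218.
Profit = (118 − 9)·218 = 23762.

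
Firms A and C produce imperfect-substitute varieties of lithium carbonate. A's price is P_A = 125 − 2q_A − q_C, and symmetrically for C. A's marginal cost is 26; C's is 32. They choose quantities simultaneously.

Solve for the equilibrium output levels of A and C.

Firm A's profit: π = q_A(125 − 2q_A − q_C) − 26q_A.
∂π/∂q_A = 99 − 4q_A − q_C = 0 ⇒ q_A = 24.75 − 0.25q_C.
Similarly q_C = 23.25 − 0.25q_A.
Substituting the second reaction function into the first: q_A = 24.75 − 0.25(23.25 − 0.25q_A), which gives 0.9375q_A = 18.9375 ⇒ q_A = 20.2.
Then q_C = 23.25 − 0.25·20.2 = 18.2.

20.2, 18.2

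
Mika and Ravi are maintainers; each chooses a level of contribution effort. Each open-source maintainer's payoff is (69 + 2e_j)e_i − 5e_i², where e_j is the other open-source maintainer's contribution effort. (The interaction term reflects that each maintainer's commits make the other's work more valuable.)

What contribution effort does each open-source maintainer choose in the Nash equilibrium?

Mika's payoff is (69 + 2e_R)e_M − 5e_M².
∂π/∂e_M = 69 + 2e_R − 10e_M = 0, so e_M = 6.9 + 0.2e_R.
Setting e_M = e_R in the reaction function: e_M = 6.9 + 0.2e_M, so e_M = 6.9 / 0.8 = 8.625.

8.625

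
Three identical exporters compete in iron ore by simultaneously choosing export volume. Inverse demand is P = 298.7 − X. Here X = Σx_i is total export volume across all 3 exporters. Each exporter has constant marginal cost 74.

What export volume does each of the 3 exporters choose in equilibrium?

A representative exporter's profit is π_i = x_i(298.7 − X) − 74x_i, with X = x_i + Σ_{j≠i} x_j.
First-order condition: 224.7 − 2x_i − Σ_{j≠i} x_j = 0.
Imposing symmetry (x_j = x for all j) turns Σ_{j≠i} x_j into 2x, so 224.7 = 4x and x = 56.175.

56.175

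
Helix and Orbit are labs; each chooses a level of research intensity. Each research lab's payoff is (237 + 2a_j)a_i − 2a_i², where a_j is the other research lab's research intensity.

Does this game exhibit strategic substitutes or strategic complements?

strategic complements

Helix's payoff is (237 + 2a_O)a_H − 2a_H².
∂π/∂a_H = 237 + 2a_O − 4a_H = 0, so a_H = 59.25 + 0.5a_O.
The best-response slope da_H/da_O = 0.5 > 0: the reaction function is upward-sloping, so the choices are strategic complements.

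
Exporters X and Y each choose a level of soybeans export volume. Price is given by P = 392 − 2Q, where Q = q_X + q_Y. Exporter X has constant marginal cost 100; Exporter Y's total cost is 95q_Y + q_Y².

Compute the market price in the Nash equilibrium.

215.8

Exporter X's profit: π = q_X(392 − 2(q_X + q_Y)) − 100q_X.
∂π/∂q_X = 292 − 4q_X − 2q_Y = 0, so q_X = 73 − 0.5q_Y.
For Y: ∂π/∂q_Y = 297 − 6q_Y − 2q_X = 0 ⇒ q_Y = 49.5 − (1/3)q_X.
Solving the two reaction functions simultaneously: (1 − (−0.5)(−1/3))q_X = 73 − 0.5·49.5, so (5/6)q_X = 48.25 and q_X = 57.9.
Then q_Y = 49.5 − (1/3)·57.9 = 30.2.
Equilibrium price: P = 392 − 2·88.1 = 215.8.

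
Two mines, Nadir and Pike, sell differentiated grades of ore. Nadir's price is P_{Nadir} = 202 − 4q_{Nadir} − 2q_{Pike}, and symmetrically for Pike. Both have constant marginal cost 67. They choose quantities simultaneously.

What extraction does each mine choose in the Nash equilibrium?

Mine Nadir's profit: π = q_{Nadir}(202 − 4q_{Nadir} − 2q_{Pike}) − 67q_{Nadir}.
∂π/∂q_{Nadir} = 135 − 8q_{Nadir} − 2q_{Pike} = 0 ⇒ q_{Nadir} = 16.875 − 0.25q_{Pike}.
Setting q_{Nadir} = q_{Pike} in the reaction function: q_{Nadir} = 16.875 − 0.25q_{Nadir}, so q_{Nadir} = 16.875 / 1.25 = 13.5.

13.5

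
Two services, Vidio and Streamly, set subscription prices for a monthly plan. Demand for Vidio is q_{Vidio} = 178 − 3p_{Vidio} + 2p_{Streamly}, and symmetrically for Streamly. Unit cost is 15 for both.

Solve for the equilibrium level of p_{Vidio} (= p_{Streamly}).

Vidio's profit: π = (p_{Vidio} − 15)(178 − 3p_{Vidio} + 2p_{Streamly}).
∂π/∂p_{Vidio} = 223 − 6p_{Vidio} + 2p_{Streamly} = 0 ⇒ p_{Vidio} = 223/6 + (1/3)p_{Streamly}.
The game is symmetric, so in equilibrium p_{Streamly} = p_{Vidio}: the reaction function gives (2/3)p_{Vidio} = 223/6, hence p_{Vidio} = 55.75.

55.75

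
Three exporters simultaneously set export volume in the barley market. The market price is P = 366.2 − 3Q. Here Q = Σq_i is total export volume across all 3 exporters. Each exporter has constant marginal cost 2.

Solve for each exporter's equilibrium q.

30.35

A representative exporter's profit is π_i = q_i(366.2 − 3Q) − 2q_i, with Q = q_i + Σ_{j≠i} q_j.
First-order condition: 364.2 − 6q_i − 3Σ_{j≠i} q_j = 0.
With identical exporters, set every q_j = q: then 364.2 − 6q − 6q = 0, i.e. q = 364.2/12 = 30.35.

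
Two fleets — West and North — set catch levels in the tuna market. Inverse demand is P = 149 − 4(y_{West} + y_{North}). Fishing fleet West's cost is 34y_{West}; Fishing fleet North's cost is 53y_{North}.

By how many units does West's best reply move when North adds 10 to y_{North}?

-5

Fishing fleet West's profit: π = y_{West}(149 − 4(y_{West} + y_{North})) − 34y_{West}.
∂π/∂y_{West} = 115 − 8y_{West} − 4y_{North} = 0, so y_{West} = 14.375 − 0.5y_{North}.
The reaction-function slope is −0.5, so a 10-unit rise in y_{North} moves y_{West} by −0.5 × 10 = −5. West's best response falls — the actions are strategic substitutes.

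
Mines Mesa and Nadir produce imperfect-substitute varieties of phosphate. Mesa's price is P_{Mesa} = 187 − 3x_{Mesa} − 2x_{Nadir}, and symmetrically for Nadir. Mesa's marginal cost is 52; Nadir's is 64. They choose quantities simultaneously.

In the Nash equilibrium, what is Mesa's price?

104.875

Mine Mesa's profit: π = x_{Mesa}(187 − 3x_{Mesa} − 2x_{Nadir}) − 52x_{Mesa}.
∂π/∂x_{Mesa} = 135 − 6x_{Mesa} − 2x_{Nadir} = 0 ⇒ x_{Mesa} = 22.5 − (1/3)x_{Nadir}.
Similarly x_{Nadir} = 20.5 − (1/3)x_{Mesa}.
Plugging x_{Nadir} into Mesa's best response: x_{Mesa} = 22.5 − (1/3)(20.5 − (1/3)x_{Mesa}) ⇒ (8/9)x_{Mesa} = 47/3, so x_{Mesa} = 17.625.
Then x_{Nadir} = 20.5 − (1/3)·17.625 = 14.625.
P_{Mesa} = 187 − 3·17.625 − 2·14.625 = 104.875.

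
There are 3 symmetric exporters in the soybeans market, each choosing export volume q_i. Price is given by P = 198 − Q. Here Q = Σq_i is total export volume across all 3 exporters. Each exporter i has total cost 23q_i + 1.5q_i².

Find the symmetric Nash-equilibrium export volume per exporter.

A representative exporter's profit is π_i = q_i(198 − Q) − 23q_i − 1.5q_i², with Q = q_i + Σ_{j≠i} q_j.
First-order condition: 175 − 5q_i − Σ_{j≠i} q_j = 0.
Imposing symmetry (q_j = q for all j) turns Σ_{j≠i} q_j into 2q, so 175 = 7q and q = 25.

25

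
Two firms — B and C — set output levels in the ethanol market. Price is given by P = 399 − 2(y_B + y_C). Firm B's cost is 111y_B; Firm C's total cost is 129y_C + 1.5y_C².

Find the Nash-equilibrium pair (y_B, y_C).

Firm B's profit: π = y_B(399 − 2(y_B + y_C)) − 111y_B.
∂π/∂y_B = 288 − 4y_B − 2y_C = 0, so y_B = 72 − 0.5y_C.
For C: ∂π/∂y_C = 270 − 7y_C − 2y_B = 0 ⇒ y_C = 270/7 − (2/7)y_B.
Substituting the second reaction function into the first: y_B = 72 − 0.5(270/7 − (2/7)y_B), which gives (6/7)y_B = 369/7 ⇒ y_B = 61.5.
Then y_C = 270/7 − (2/7)·61.5 = 21.

61.5, 21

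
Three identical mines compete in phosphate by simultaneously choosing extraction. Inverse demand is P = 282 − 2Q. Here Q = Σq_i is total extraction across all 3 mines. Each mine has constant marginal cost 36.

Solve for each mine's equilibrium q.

A representative mine's profit is π_i = q_i(282 − 2Q) − 36q_i, with Q = q_i + Σ_{j≠i} q_j.
First-order condition: 246 − 4q_i − 2Σ_{j≠i} q_j = 0.
With identical mines, set every q_j = q: then 246 − 4q − 4q = 0, i.e. q = 246/8 = 30.75.

30.75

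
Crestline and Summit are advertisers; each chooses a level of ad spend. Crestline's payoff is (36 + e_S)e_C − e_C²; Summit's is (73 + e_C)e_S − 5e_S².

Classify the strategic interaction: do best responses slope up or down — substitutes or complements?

strategic complements

Expanding Crestline's payoff: 36e_C + e_Se_C − e_C².
∂π/∂e_C = 36 + e_S − 2e_C = 0, so e_C = 18 + 0.5e_S.
The best-response slope de_C/de_S = 0.5 > 0: the reaction function is upward-sloping, so the choices are strategic complements.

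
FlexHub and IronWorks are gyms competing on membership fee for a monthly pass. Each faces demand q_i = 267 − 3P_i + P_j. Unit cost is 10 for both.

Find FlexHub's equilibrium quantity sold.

148.2

FlexHub's profit: π = (P_{FlexHub} − 10)(267 − 3P_{FlexHub} + P_{IronWorks}).
∂π/∂P_{FlexHub} = 297 − 6P_{FlexHub} + P_{IronWorks} = 0 ⇒ P_{FlexHub} = 49.5 + (1/6)P_{IronWorks}.
Setting P_{FlexHub} = P_{IronWorks} in the reaction function: P_{FlexHub} = 49.5 + (1/6)P_{FlexHub}, so P_{FlexHub} = 49.5 / (5/6) = 59.4.
q_{FlexHub} = 267 − 3·59.4 + 59.4 = 148.2.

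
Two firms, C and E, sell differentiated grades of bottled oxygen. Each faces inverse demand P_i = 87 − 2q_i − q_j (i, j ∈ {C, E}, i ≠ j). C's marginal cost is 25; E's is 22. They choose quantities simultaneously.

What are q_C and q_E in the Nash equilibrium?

12.2, 13.2

Firm C's profit: π = q_C(87 − 2q_C − q_E) − 25q_C.
∂π/∂q_C = 62 − 4q_C − q_E = 0 ⇒ q_C = 15.5 − 0.25q_E.
Similarly q_E = 16.25 − 0.25q_C.
Substituting the second reaction function into the first: q_C = 15.5 − 0.25(16.25 − 0.25q_C), which gives 0.9375q_C = 11.4375 ⇒ q_C = 12.2.
Then q_E = 16.25 − 0.25·12.2 = 13.2.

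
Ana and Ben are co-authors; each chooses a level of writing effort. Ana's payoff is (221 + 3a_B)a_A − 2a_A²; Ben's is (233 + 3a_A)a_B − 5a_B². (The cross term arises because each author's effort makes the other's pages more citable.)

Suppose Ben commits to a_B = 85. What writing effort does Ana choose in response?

119

Expanding Ana's payoff: 221a_A + 3a_Ba_A − 2a_A².
∂π/∂a_A = 221 + 3a_B − 4a_A = 0, so a_A = 55.25 + 0.75a_B.
At a_B = 85: a_A = 55.25 + 0.75·85 = 119.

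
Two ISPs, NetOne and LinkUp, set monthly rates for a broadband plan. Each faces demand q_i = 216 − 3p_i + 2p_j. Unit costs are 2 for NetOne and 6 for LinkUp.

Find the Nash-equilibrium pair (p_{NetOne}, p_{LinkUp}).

NetOne's profit: π = (p_{NetOne} − 2)(216 − 3p_{NetOne} + 2p_{LinkUp}).
∂π/∂p_{NetOne} = 222 − 6p_{NetOne} + 2p_{LinkUp} = 0 ⇒ p_{NetOne} = 37 + (1/3)p_{LinkUp}.
Similarly p_{LinkUp} = 39 + (1/3)p_{NetOne}.
Substituting the second reaction function into the first: p_{NetOne} = 37 + (1/3)(39 + (1/3)p_{NetOne}), which gives (8/9)p_{NetOne} = 50 ⇒ p_{NetOne} = 56.25.
Then p_{LinkUp} = 39 + (1/3)·56.25 = 57.75.

56.25, 57.75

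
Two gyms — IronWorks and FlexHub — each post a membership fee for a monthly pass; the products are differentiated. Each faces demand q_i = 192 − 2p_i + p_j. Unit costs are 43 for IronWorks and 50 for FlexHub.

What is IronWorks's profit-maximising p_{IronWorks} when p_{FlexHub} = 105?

95.75

IronWorks's profit: π = (p_{IronWorks} − 43)(192 − 2p_{IronWorks} + p_{FlexHub}).
∂π/∂p_{IronWorks} = 278 − 4p_{IronWorks} + p_{FlexHub} = 0 ⇒ p_{IronWorks} = 69.5 + 0.25p_{FlexHub}.
At p_{FlexHub} = 105: p_{IronWorks} = 69.5 + 0.25·105 = 95.75.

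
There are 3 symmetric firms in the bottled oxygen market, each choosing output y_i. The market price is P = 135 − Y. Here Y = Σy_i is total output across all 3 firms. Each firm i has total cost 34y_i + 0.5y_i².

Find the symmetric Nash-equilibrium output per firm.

20.2

A representative firm's profit is π_i = y_i(135 − Y) − 34y_i − 0.5y_i², with Y = y_i + Σ_{j≠i} y_j.
First-order condition: 101 − 3y_i − Σ_{j≠i} y_j = 0.
Imposing symmetry (y_j = y for all j) turns Σ_{j≠i} y_j into 2y, so 101 = 5y and y = 20.2.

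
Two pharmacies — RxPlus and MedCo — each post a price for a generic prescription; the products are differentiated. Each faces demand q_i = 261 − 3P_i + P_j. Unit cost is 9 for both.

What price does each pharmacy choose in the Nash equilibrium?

RxPlus's profit: π = (P_{RxPlus} − 9)(261 − 3P_{RxPlus} + P_{MedCo}).
∂π/∂P_{RxPlus} = 288 − 6P_{RxPlus} + P_{MedCo} = 0 ⇒ P_{RxPlus} = 48 + (1/6)P_{MedCo}.
By symmetry P_{MedCo} = P_{RxPlus}; substituting into the reaction function, (5/6)P_{RxPlus} = 48 and P_{RxPlus} = 57.6.

57.6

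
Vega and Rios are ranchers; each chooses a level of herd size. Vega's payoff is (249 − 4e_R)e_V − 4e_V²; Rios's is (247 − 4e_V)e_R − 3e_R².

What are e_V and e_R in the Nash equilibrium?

Expanding Vega's payoff: 249e_V − 4e_Re_V − 4e_V².
∂π/∂e_V = 249 − 4e_R − 8e_V = 0, so e_V = 31.125 − 0.5e_R.
Likewise for Rios: e_R = 247/6 − (2/3)e_V.
Plugging e_R into Vega's best response: e_V = 31.125 − 0.5(247/6 − (2/3)e_V) ⇒ (2/3)e_V = 253/24, so e_V = 15.8125.
Then e_R = 247/6 − (2/3)·15.8125 = 30.625.

15.8125, 30.625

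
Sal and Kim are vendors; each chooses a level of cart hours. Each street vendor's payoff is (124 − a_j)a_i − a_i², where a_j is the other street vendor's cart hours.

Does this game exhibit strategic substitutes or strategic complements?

strategic substitutes

Sal's payoff is (124 − a_K)a_S − a_S².
∂π/∂a_S = 124 − a_K − 2a_S = 0, so a_S = 62 − 0.5a_K.
The best-response slope da_S/da_K = −0.5 < 0: the reaction function is downward-sloping, so the choices are strategic substitutes.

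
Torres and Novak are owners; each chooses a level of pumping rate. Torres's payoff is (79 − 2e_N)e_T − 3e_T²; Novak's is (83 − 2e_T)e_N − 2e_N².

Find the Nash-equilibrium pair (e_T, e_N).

7.5, 17

Expanding Torres's payoff: 79e_T − 2e_Ne_T − 3e_T².
∂π/∂e_T = 79 − 2e_N − 6e_T = 0, so e_T = 79/6 − (1/3)e_N.
Likewise for Novak: e_N = 20.75 − 0.5e_T.
Plugging e_N into Torres's best response: e_T = 79/6 − (1/3)(20.75 − 0.5e_T) ⇒ (5/6)e_T = 6.25, so e_T = 7.5.
Then e_N = 20.75 − 0.5·7.5 = 17.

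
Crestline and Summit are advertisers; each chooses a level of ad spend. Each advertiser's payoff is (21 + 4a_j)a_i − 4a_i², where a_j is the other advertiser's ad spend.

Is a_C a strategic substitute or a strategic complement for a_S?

strategic complements

Crestline's payoff is (21 + 4a_S)a_C − 4a_C².
∂π/∂a_C = 21 + 4a_S − 8a_C = 0, so a_C = 2.625 + 0.5a_S.
The best-response slope da_C/da_S = 0.5 > 0: the reaction function is upward-sloping, so the choices are strategic complements.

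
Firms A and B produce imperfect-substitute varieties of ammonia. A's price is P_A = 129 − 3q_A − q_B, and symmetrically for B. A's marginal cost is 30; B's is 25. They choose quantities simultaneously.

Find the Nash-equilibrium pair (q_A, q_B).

Firm A's profit: π = q_A(129 − 3q_A − q_B) − 30q_A.
∂π/∂q_A = 99 − 6q_A − q_B = 0 ⇒ q_A = 16.5 − (1/6)q_B.
Similarly q_B = 52/3 − (1/6)q_A.
Substituting the second reaction function into the first: q_A = 16.5 − (1/6)(52/3 − (1/6)q_A), which gives (35/36)q_A = 245/18 ⇒ q_A = 14.
Then q_B = 52/3 − (1/6)·14 = 15.

14, 15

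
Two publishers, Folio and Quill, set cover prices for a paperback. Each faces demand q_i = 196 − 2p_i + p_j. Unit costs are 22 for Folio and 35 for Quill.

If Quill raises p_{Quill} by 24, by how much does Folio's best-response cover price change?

6

Folio's profit: π = (p_{Folio} − 22)(196 − 2p_{Folio} + p_{Quill}).
∂π/∂p_{Folio} = 240 − 4p_{Folio} + p_{Quill} = 0 ⇒ p_{Folio} = 60 + 0.25p_{Quill}.
The reaction-function slope is 0.25, so a 24-unit rise in p_{Quill} moves p_{Folio} by 0.25 × 24 = 6. Folio's best response rises — the actions are strategic complements.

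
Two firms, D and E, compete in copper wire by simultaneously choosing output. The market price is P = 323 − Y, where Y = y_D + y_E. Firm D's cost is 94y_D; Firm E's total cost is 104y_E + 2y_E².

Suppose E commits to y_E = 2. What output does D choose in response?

113.5

Firm D's profit: π = y_D(323 − (y_D + y_E)) − 94y_D.
∂π/∂y_D = 229 − 2y_D − y_E = 0, so y_D = 114.5 − 0.5y_E.
At y_E = 2: y_D = 114.5 − 0.5·2 = 113.5.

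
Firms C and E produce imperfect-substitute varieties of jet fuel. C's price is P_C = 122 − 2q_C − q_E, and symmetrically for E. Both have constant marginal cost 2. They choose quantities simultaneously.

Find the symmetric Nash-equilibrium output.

24

Firm C's profit: π = q_C(122 − 2q_C − q_E) − 2q_C.
∂π/∂q_C = 120 − 4q_C − q_E = 0 ⇒ q_C = 30 − 0.25q_E.
The game is symmetric, so in equilibrium q_E = q_C: the reaction function gives 1.25q_C = 30, hence q_C = 24.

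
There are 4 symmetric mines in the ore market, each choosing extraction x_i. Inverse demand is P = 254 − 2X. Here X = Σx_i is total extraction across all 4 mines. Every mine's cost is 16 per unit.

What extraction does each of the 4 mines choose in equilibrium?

A representative mine's profit is π_i = x_i(254 − 2X) − 16x_i, with X = x_i + Σ_{j≠i} x_j.
First-order condition: 238 − 4x_i − 2Σ_{j≠i} x_j = 0.
In a symmetric equilibrium every mine chooses the same x, so Σ_{j≠i} x_j = 3x. The condition becomes 238 − 10x = 0, giving x = 238/10 = 23.8.

23.8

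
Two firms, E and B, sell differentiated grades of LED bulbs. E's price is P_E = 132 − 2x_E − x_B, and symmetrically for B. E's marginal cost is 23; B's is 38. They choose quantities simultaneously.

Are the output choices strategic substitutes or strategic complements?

strategic substitutes

Firm E's profit: π = x_E(132 − 2x_E − x_B) − 23x_E.
∂π/∂x_E = 109 − 4x_E − x_B = 0 ⇒ x_E = 27.25 − 0.25x_B.
The best-response slope dx_E/dx_B = −0.25 < 0: the reaction function is downward-sloping, so the choices are strategic substitutes.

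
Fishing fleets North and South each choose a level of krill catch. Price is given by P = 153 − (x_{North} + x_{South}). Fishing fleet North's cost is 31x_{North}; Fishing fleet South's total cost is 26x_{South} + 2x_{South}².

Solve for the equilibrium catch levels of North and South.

55, 12

Fishing fleet North's profit: π = x_{North}(153 − (x_{North} + x_{South})) − 31x_{North}.
∂π/∂x_{North} = 122 − 2x_{North} − x_{South} = 0, so x_{North} = 61 − 0.5x_{South}.
For South: ∂π/∂x_{South} = 127 − 6x_{South} − x_{North} = 0 ⇒ x_{South} = 127/6 − (1/6)x_{North}.
Plugging x_{South} into North's best response: x_{North} = 61 − 0.5(127/6 − (1/6)x_{North}) ⇒ (11/12)x_{North} = 605/12, so x_{North} = 55.
Then x_{South} = 127/6 − (1/6)·55 = 12.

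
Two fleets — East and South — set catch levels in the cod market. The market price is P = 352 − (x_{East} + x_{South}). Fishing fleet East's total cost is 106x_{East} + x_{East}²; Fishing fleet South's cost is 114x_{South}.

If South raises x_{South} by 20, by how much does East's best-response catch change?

Fishing fleet East's profit: π = x_{East}(352 − (x_{East} + x_{South})) − 106x_{East} − x_{East}².
∂π/∂x_{East} = 246 − 4x_{East} − x_{South} = 0, so x_{East} = 61.5 − 0.25x_{South}.
The reaction-function slope is −0.25, so a 20-unit rise in x_{South} moves x_{East} by −0.25 × 20 = −5. East's best response falls — the actions are strategic substitutes.

-5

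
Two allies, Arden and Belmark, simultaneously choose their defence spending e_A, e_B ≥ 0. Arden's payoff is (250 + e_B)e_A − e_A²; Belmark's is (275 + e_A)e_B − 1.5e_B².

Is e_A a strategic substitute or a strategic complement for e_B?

Expanding Arden's payoff: 250e_A + e_Be_A − e_A².
∂π/∂e_A = 250 + e_B − 2e_A = 0, so e_A = 125 + 0.5e_B.
The best-response slope de_A/de_B = 0.5 > 0: the reaction function is upward-sloping, so the choices are strategic complements.

strategic complements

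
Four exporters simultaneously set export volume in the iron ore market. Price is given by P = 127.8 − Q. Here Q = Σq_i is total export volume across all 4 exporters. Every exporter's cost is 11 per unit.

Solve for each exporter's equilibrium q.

23.36

A representative exporter's profit is π_i = q_i(127.8 − Q) − 11q_i, with Q = q_i + Σ_{j≠i} q_j.
First-order condition: 116.8 − 2q_i − Σ_{j≠i} q_j = 0.
With identical exporters, set every q_j = q: then 116.8 − 2q − 3q = 0, i.e. q = 116.8/5 = 23.36.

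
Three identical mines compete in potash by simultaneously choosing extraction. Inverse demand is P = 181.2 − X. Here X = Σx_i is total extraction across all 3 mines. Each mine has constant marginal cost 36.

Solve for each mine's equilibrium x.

36.3

A representative mine's profit is π_i = x_i(181.2 − X) − 36x_i, with X = x_i + Σ_{j≠i} x_j.
First-order condition: 145.2 − 2x_i − Σ_{j≠i} x_j = 0.
In a symmetric equilibrium every mine chooses the same x, so Σ_{j≠i} x_j = 2x. The condition becomes 145.2 − 4x = 0, giving x = 145.2/4 = 36.3.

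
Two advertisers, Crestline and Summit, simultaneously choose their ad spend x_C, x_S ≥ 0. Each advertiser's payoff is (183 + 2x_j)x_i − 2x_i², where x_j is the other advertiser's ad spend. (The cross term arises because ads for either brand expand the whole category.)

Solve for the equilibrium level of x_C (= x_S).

91.5

Crestline's payoff is (183 + 2x_S)x_C − 2x_C².
∂π/∂x_C = 183 + 2x_S − 4x_C = 0, so x_C = 45.75 + 0.5x_S.
Setting x_C = x_S in the reaction function: x_C = 45.75 + 0.5x_C, so x_C = 45.75 / 0.5 = 91.5.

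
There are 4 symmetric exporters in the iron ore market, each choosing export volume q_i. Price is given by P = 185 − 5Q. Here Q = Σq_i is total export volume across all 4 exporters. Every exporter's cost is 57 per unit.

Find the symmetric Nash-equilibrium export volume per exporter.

5.12

A representative exporter's profit is π_i = q_i(185 − 5Q) − 57q_i, with Q = q_i + Σ_{j≠i} q_j.
First-order condition: 128 − 10q_i − 5Σ_{j≠i} q_j = 0.
With identical exporters, set every q_j = q: then 128 − 10q − 15q = 0, i.e. q = 128/25 = 5.12.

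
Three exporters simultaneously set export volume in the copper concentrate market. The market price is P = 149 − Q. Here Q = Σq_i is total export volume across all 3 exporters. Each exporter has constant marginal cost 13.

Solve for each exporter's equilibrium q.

34

A representative exporter's profit is π_i = q_i(149 − Q) − 13q_i, with Q = q_i + Σ_{j≠i} q_j.
First-order condition: 136 − 2q_i − Σ_{j≠i} q_j = 0.
In a symmetric equilibrium every exporter chooses the same q, so Σ_{j≠i} q_j = 2q. The condition becomes 136 − 4q = 0, giving q = 136/4 = 34.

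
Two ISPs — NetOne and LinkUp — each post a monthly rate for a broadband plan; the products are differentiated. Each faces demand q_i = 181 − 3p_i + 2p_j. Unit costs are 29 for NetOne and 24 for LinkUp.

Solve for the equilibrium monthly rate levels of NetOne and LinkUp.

66.0625, 64.1875

NetOne's profit: π = (p_{NetOne} − 29)(181 − 3p_{NetOne} + 2p_{LinkUp}).
∂π/∂p_{NetOne} = 268 − 6p_{NetOne} + 2p_{LinkUp} = 0 ⇒ p_{NetOne} = 134/3 + (1/3)p_{LinkUp}.
Similarly p_{LinkUp} = 253/6 + (1/3)p_{NetOne}.
Substituting the second reaction function into the first: p_{NetOne} = 134/3 + (1/3)(253/6 + (1/3)p_{NetOne}), which gives (8/9)p_{NetOne} = 1057/18 ⇒ p_{NetOne} = 66.0625.
Then p_{LinkUp} = 253/6 + (1/3)·66.0625 = 64.1875.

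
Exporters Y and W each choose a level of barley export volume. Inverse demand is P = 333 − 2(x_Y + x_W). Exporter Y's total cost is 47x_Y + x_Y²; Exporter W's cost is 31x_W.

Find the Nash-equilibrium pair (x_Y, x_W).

27, 62

Exporter Y's profit: π = x_Y(333 − 2(x_Y + x_W)) − 47x_Y − x_Y².
∂π/∂x_Y = 286 − 6x_Y − 2x_W = 0, so x_Y = 143/3 − (1/3)x_W.
For W: ∂π/∂x_W = 302 − 4x_W − 2x_Y = 0 ⇒ x_W = 75.5 − 0.5x_Y.
Solving the two reaction functions simultaneously: (1 − (−1/3)(−0.5))x_Y = 143/3 − (1/3)·75.5, so (5/6)x_Y = 22.5 and x_Y = 27.
Then x_W = 75.5 − 0.5·27 = 62.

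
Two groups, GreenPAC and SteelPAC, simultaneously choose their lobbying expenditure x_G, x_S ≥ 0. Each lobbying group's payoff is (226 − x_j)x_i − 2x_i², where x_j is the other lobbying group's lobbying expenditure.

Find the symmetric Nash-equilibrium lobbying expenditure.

GreenPAC's payoff is (226 − x_S)x_G − 2x_G².
∂π/∂x_G = 226 − x_S − 4x_G = 0, so x_G = 56.5 − 0.25x_S.
Setting x_G = x_S in the reaction function: x_G = 56.5 − 0.25x_G, so x_G = 56.5 / 1.25 = 45.2.

45.2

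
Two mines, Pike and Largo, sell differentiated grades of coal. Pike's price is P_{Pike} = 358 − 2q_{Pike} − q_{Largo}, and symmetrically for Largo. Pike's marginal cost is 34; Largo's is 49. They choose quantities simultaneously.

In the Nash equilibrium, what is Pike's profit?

8659.28

Mine Pike's profit: π = q_{Pike}(358 − 2q_{Pike} − q_{Largo}) − 34q_{Pike}.
∂π/∂q_{Pike} = 324 − 4q_{Pike} − q_{Largo} = 0 ⇒ q_{Pike} = 81 − 0.25q_{Largo}.
Similarly q_{Largo} = 77.25 − 0.25q_{Pike}.
Solving the two reaction functions simultaneously: (1 − (−0.25)(−0.25))q_{Pike} = 81 − 0.25·77.25, so 0.9375q_{Pike} = 61.6875 and q_{Pike} = 65.8.
Then q_{Largo} = 77.25 − 0.25·65.8 = 60.8.
P_{Pike} = 358 − 2·65.8 − 60.8 = 165.6.
Profit = (165.6 − 34)·65.8 = 8659.28.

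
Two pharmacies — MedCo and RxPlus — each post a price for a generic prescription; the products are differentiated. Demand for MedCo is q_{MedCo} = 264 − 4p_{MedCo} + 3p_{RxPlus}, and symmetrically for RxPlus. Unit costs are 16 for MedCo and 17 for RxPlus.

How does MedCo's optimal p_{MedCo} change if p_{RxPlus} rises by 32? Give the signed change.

12

MedCo's profit: π = (p_{MedCo} − 16)(264 − 4p_{MedCo} + 3p_{RxPlus}).
∂π/∂p_{MedCo} = 328 − 8p_{MedCo} + 3p_{RxPlus} = 0 ⇒ p_{MedCo} = 41 + 0.375p_{RxPlus}.
The reaction-function slope is 0.375, so a 32-unit rise in p_{RxPlus} moves p_{MedCo} by 0.375 × 32 = 12. MedCo's best response rises — the actions are strategic complements.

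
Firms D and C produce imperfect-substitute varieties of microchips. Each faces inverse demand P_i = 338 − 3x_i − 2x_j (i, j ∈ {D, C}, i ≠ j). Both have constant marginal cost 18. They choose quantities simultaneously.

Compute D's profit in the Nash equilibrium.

Firm D's profit: π = x_D(338 − 3x_D − 2x_C) − 18x_D.
∂π/∂x_D = 320 − 6x_D − 2x_C = 0 ⇒ x_D = 160/3 − (1/3)x_C.
By symmetry x_C = x_D; substituting into the reaction function, (4/3)x_D = 160/3 and x_D = 40.
P_D = 338 − 3·40 − 2·40 = 138.
Profit = (138 − 18)·40 = 4800.

4800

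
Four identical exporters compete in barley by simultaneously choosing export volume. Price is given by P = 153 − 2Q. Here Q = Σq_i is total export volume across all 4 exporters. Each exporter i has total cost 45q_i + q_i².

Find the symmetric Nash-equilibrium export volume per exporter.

9

A representative exporter's profit is π_i = q_i(153 − 2Q) − 45q_i − q_i², with Q = q_i + Σ_{j≠i} q_j.
First-order condition: 108 − 6q_i − 2Σ_{j≠i} q_j = 0.
Imposing symmetry (q_j = q for all j) turns Σ_{j≠i} q_j into 3q, so 108 = 12q and q = 9.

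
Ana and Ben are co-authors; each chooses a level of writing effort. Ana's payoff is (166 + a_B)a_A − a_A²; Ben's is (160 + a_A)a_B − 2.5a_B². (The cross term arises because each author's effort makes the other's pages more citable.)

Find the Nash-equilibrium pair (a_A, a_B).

110, 54

Expanding Ana's payoff: 166a_A + a_Ba_A − a_A².
∂π/∂a_A = 166 + a_B − 2a_A = 0, so a_A = 83 + 0.5a_B.
Likewise for Ben: a_B = 32 + 0.2a_A.
Plugging a_B into Ana's best response: a_A = 83 + 0.5(32 + 0.2a_A) ⇒ 0.9a_A = 99, so a_A = 110.
Then a_B = 32 + 0.2·110 = 54.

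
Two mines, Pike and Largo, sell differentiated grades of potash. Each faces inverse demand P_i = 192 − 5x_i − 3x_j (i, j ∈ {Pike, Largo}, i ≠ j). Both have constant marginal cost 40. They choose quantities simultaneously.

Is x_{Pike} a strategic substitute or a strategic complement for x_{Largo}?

Mine Pike's profit: π = x_{Pike}(192 − 5x_{Pike} − 3x_{Largo}) − 40x_{Pike}.
∂π/∂x_{Pike} = 152 − 10x_{Pike} − 3x_{Largo} = 0 ⇒ x_{Pike} = 15.2 − 0.3x_{Largo}.
The best-response slope dx_{Pike}/dx_{Largo} = −0.3 < 0: the reaction function is downward-sloping, so the choices are strategic substitutes.

strategic substitutes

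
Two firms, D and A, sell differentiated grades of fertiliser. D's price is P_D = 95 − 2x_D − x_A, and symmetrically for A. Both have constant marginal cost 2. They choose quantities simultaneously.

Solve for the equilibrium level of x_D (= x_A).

18.6

Firm D's profit: π = x_D(95 − 2x_D − x_A) − 2x_D.
∂π/∂x_D = 93 − 4x_D − x_A = 0 ⇒ x_D = 23.25 − 0.25x_A.
By symmetry x_A = x_D; substituting into the reaction function, 1.25x_D = 23.25 and x_D = 18.6.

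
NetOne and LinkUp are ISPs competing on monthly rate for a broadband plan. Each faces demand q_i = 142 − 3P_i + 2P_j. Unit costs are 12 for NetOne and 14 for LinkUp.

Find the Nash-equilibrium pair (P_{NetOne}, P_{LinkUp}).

44.875, 45.625

NetOne's profit: π = (P_{NetOne} − 12)(142 − 3P_{NetOne} + 2P_{LinkUp}).
∂π/∂P_{NetOne} = 178 − 6P_{NetOne} + 2P_{LinkUp} = 0 ⇒ P_{NetOne} = 89/3 + (1/3)P_{LinkUp}.
Similarly P_{LinkUp} = 92/3 + (1/3)P_{NetOne}.
Plugging P_{LinkUp} into NetOne's best response: P_{NetOne} = 89/3 + (1/3)(92/3 + (1/3)P_{NetOne}) ⇒ (8/9)P_{NetOne} = 359/9, so P_{NetOne} = 44.875.
Then P_{LinkUp} = 92/3 + (1/3)·44.875 = 45.625.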